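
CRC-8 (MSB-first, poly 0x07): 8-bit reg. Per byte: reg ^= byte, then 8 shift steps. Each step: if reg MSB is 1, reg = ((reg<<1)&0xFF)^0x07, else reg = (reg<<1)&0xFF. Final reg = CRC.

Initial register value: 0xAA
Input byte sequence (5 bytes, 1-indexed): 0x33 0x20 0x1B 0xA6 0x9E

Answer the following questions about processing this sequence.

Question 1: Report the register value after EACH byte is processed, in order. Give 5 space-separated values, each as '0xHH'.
0xC6 0xBC 0x7C 0x08 0xEB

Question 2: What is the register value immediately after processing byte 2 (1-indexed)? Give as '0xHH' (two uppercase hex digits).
Answer: 0xBC

Derivation:
After byte 1 (0x33): reg=0xC6
After byte 2 (0x20): reg=0xBC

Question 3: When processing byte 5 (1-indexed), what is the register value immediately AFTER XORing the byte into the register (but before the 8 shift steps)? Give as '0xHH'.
Register before byte 5: 0x08
Byte 5: 0x9E
0x08 XOR 0x9E = 0x96

Answer: 0x96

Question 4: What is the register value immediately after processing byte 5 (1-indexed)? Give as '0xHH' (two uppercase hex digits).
After byte 1 (0x33): reg=0xC6
After byte 2 (0x20): reg=0xBC
After byte 3 (0x1B): reg=0x7C
After byte 4 (0xA6): reg=0x08
After byte 5 (0x9E): reg=0xEB

Answer: 0xEB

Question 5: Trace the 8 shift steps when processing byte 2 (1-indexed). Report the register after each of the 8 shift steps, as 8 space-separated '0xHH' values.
Answer: 0xCB 0x91 0x25 0x4A 0x94 0x2F 0x5E 0xBC

Derivation:
After byte 1 (0x33): reg=0xC6
Register before byte 2: 0xC6
After XOR with byte 0x20: 0xE6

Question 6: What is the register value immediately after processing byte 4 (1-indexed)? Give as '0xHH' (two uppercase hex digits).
After byte 1 (0x33): reg=0xC6
After byte 2 (0x20): reg=0xBC
After byte 3 (0x1B): reg=0x7C
After byte 4 (0xA6): reg=0x08

Answer: 0x08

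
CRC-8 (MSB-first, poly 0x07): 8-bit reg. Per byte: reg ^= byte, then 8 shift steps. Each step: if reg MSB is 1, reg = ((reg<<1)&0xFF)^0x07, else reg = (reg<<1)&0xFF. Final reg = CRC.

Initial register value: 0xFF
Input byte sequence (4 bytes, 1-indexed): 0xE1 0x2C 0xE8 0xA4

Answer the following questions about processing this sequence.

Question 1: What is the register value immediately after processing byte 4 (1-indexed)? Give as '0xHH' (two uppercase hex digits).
Answer: 0x84

Derivation:
After byte 1 (0xE1): reg=0x5A
After byte 2 (0x2C): reg=0x45
After byte 3 (0xE8): reg=0x4A
After byte 4 (0xA4): reg=0x84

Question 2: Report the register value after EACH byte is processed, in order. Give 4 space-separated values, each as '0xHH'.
0x5A 0x45 0x4A 0x84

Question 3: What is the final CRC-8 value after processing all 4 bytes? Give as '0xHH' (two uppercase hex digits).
After byte 1 (0xE1): reg=0x5A
After byte 2 (0x2C): reg=0x45
After byte 3 (0xE8): reg=0x4A
After byte 4 (0xA4): reg=0x84

Answer: 0x84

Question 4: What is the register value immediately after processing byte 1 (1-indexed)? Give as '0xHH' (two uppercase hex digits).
Answer: 0x5A

Derivation:
After byte 1 (0xE1): reg=0x5A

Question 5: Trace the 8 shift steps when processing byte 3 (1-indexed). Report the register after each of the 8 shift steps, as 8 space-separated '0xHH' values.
After byte 1 (0xE1): reg=0x5A
After byte 2 (0x2C): reg=0x45
Register before byte 3: 0x45
After XOR with byte 0xE8: 0xAD

Answer: 0x5D 0xBA 0x73 0xE6 0xCB 0x91 0x25 0x4A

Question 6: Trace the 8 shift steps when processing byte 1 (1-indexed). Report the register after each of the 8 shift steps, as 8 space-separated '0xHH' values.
Answer: 0x3C 0x78 0xF0 0xE7 0xC9 0x95 0x2D 0x5A

Derivation:
Register before byte 1: 0xFF
After XOR with byte 0xE1: 0x1E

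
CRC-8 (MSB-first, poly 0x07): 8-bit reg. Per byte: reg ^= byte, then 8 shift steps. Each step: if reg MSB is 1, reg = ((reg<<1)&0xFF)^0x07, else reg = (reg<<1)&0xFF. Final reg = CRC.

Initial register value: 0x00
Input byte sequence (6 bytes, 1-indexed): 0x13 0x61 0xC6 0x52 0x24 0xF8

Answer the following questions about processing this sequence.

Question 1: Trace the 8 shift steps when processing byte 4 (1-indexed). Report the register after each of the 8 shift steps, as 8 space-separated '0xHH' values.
Answer: 0xE5 0xCD 0x9D 0x3D 0x7A 0xF4 0xEF 0xD9

Derivation:
After byte 1 (0x13): reg=0x79
After byte 2 (0x61): reg=0x48
After byte 3 (0xC6): reg=0xA3
Register before byte 4: 0xA3
After XOR with byte 0x52: 0xF1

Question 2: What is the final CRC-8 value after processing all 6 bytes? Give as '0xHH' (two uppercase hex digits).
Answer: 0x1B

Derivation:
After byte 1 (0x13): reg=0x79
After byte 2 (0x61): reg=0x48
After byte 3 (0xC6): reg=0xA3
After byte 4 (0x52): reg=0xD9
After byte 5 (0x24): reg=0xFD
After byte 6 (0xF8): reg=0x1B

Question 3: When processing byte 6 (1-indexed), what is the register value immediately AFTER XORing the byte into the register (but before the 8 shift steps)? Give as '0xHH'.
Answer: 0x05

Derivation:
Register before byte 6: 0xFD
Byte 6: 0xF8
0xFD XOR 0xF8 = 0x05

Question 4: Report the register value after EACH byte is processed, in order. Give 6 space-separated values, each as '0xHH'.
0x79 0x48 0xA3 0xD9 0xFD 0x1B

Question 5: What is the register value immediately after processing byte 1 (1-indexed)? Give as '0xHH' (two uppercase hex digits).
Answer: 0x79

Derivation:
After byte 1 (0x13): reg=0x79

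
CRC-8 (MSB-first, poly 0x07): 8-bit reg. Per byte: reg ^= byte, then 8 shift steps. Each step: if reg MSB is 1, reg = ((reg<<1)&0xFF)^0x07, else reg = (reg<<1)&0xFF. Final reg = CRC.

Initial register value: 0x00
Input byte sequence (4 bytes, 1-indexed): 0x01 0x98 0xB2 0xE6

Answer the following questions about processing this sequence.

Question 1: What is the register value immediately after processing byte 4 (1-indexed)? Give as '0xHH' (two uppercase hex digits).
After byte 1 (0x01): reg=0x07
After byte 2 (0x98): reg=0xD4
After byte 3 (0xB2): reg=0x35
After byte 4 (0xE6): reg=0x37

Answer: 0x37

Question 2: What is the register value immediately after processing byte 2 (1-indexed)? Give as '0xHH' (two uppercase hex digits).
After byte 1 (0x01): reg=0x07
After byte 2 (0x98): reg=0xD4

Answer: 0xD4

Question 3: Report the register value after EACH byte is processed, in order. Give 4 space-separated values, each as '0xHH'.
0x07 0xD4 0x35 0x37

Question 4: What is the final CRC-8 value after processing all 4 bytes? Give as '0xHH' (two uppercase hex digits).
After byte 1 (0x01): reg=0x07
After byte 2 (0x98): reg=0xD4
After byte 3 (0xB2): reg=0x35
After byte 4 (0xE6): reg=0x37

Answer: 0x37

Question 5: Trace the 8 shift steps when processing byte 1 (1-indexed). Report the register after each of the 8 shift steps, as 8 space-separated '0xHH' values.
Register before byte 1: 0x00
After XOR with byte 0x01: 0x01

Answer: 0x02 0x04 0x08 0x10 0x20 0x40 0x80 0x07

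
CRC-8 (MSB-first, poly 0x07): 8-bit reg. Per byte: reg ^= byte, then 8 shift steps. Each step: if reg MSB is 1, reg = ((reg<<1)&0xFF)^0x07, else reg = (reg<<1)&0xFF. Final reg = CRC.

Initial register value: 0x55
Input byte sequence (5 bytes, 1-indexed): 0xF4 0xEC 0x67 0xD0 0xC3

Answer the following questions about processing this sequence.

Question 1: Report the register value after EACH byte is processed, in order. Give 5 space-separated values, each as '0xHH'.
0x6E 0x87 0xAE 0x7D 0x33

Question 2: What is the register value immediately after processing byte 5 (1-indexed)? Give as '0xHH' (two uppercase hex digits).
After byte 1 (0xF4): reg=0x6E
After byte 2 (0xEC): reg=0x87
After byte 3 (0x67): reg=0xAE
After byte 4 (0xD0): reg=0x7D
After byte 5 (0xC3): reg=0x33

Answer: 0x33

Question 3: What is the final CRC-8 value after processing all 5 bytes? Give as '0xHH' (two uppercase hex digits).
Answer: 0x33

Derivation:
After byte 1 (0xF4): reg=0x6E
After byte 2 (0xEC): reg=0x87
After byte 3 (0x67): reg=0xAE
After byte 4 (0xD0): reg=0x7D
After byte 5 (0xC3): reg=0x33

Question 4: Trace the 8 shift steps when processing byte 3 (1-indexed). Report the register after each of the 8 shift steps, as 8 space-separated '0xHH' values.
Answer: 0xC7 0x89 0x15 0x2A 0x54 0xA8 0x57 0xAE

Derivation:
After byte 1 (0xF4): reg=0x6E
After byte 2 (0xEC): reg=0x87
Register before byte 3: 0x87
After XOR with byte 0x67: 0xE0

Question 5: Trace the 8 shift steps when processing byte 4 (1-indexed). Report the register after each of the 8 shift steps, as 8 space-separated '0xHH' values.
After byte 1 (0xF4): reg=0x6E
After byte 2 (0xEC): reg=0x87
After byte 3 (0x67): reg=0xAE
Register before byte 4: 0xAE
After XOR with byte 0xD0: 0x7E

Answer: 0xFC 0xFF 0xF9 0xF5 0xED 0xDD 0xBD 0x7D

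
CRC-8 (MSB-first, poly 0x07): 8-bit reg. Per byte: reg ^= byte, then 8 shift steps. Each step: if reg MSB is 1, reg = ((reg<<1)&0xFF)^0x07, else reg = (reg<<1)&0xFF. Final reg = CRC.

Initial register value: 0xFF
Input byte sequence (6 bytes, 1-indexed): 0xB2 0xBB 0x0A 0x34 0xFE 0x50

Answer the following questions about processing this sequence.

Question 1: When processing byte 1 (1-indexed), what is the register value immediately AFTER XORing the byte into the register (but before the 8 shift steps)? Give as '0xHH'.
Answer: 0x4D

Derivation:
Register before byte 1: 0xFF
Byte 1: 0xB2
0xFF XOR 0xB2 = 0x4D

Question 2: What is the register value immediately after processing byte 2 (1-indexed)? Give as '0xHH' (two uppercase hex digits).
Answer: 0x9A

Derivation:
After byte 1 (0xB2): reg=0xE4
After byte 2 (0xBB): reg=0x9A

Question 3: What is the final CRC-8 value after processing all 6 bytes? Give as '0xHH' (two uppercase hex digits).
After byte 1 (0xB2): reg=0xE4
After byte 2 (0xBB): reg=0x9A
After byte 3 (0x0A): reg=0xF9
After byte 4 (0x34): reg=0x6D
After byte 5 (0xFE): reg=0xF0
After byte 6 (0x50): reg=0x69

Answer: 0x69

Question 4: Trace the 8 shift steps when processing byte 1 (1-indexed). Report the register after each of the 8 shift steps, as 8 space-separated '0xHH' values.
Answer: 0x9A 0x33 0x66 0xCC 0x9F 0x39 0x72 0xE4

Derivation:
Register before byte 1: 0xFF
After XOR with byte 0xB2: 0x4D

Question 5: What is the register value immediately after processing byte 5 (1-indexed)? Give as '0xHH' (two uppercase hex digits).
After byte 1 (0xB2): reg=0xE4
After byte 2 (0xBB): reg=0x9A
After byte 3 (0x0A): reg=0xF9
After byte 4 (0x34): reg=0x6D
After byte 5 (0xFE): reg=0xF0

Answer: 0xF0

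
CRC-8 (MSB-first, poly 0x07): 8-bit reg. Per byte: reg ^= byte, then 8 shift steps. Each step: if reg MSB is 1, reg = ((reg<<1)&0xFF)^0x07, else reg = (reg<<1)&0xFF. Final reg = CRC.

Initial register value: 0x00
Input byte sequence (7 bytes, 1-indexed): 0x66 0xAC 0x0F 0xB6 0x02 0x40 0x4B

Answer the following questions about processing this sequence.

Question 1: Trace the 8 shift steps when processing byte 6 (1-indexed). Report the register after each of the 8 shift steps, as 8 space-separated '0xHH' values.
Answer: 0x97 0x29 0x52 0xA4 0x4F 0x9E 0x3B 0x76

Derivation:
After byte 1 (0x66): reg=0x35
After byte 2 (0xAC): reg=0xC6
After byte 3 (0x0F): reg=0x71
After byte 4 (0xB6): reg=0x5B
After byte 5 (0x02): reg=0x88
Register before byte 6: 0x88
After XOR with byte 0x40: 0xC8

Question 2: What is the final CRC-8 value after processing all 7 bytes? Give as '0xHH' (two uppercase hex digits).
Answer: 0xB3

Derivation:
After byte 1 (0x66): reg=0x35
After byte 2 (0xAC): reg=0xC6
After byte 3 (0x0F): reg=0x71
After byte 4 (0xB6): reg=0x5B
After byte 5 (0x02): reg=0x88
After byte 6 (0x40): reg=0x76
After byte 7 (0x4B): reg=0xB3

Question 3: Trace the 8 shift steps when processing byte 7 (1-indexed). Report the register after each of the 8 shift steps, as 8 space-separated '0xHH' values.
Answer: 0x7A 0xF4 0xEF 0xD9 0xB5 0x6D 0xDA 0xB3

Derivation:
After byte 1 (0x66): reg=0x35
After byte 2 (0xAC): reg=0xC6
After byte 3 (0x0F): reg=0x71
After byte 4 (0xB6): reg=0x5B
After byte 5 (0x02): reg=0x88
After byte 6 (0x40): reg=0x76
Register before byte 7: 0x76
After XOR with byte 0x4B: 0x3D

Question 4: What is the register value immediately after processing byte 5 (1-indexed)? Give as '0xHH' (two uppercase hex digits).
Answer: 0x88

Derivation:
After byte 1 (0x66): reg=0x35
After byte 2 (0xAC): reg=0xC6
After byte 3 (0x0F): reg=0x71
After byte 4 (0xB6): reg=0x5B
After byte 5 (0x02): reg=0x88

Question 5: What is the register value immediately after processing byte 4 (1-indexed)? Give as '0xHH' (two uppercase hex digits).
After byte 1 (0x66): reg=0x35
After byte 2 (0xAC): reg=0xC6
After byte 3 (0x0F): reg=0x71
After byte 4 (0xB6): reg=0x5B

Answer: 0x5B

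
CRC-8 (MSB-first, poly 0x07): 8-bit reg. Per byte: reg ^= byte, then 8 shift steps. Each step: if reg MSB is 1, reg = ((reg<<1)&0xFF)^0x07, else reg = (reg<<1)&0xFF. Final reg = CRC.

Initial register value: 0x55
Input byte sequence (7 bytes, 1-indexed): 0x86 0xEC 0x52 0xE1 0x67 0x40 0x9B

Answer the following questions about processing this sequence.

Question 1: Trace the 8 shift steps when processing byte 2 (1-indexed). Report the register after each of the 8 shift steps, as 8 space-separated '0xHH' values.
After byte 1 (0x86): reg=0x37
Register before byte 2: 0x37
After XOR with byte 0xEC: 0xDB

Answer: 0xB1 0x65 0xCA 0x93 0x21 0x42 0x84 0x0F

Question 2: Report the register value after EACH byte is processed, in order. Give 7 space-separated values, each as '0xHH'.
0x37 0x0F 0x94 0x4C 0xD1 0xFE 0x3C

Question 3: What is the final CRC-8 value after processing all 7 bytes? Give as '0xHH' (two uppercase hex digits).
Answer: 0x3C

Derivation:
After byte 1 (0x86): reg=0x37
After byte 2 (0xEC): reg=0x0F
After byte 3 (0x52): reg=0x94
After byte 4 (0xE1): reg=0x4C
After byte 5 (0x67): reg=0xD1
After byte 6 (0x40): reg=0xFE
After byte 7 (0x9B): reg=0x3C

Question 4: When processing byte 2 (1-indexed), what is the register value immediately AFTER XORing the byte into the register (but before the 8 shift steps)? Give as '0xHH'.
Answer: 0xDB

Derivation:
Register before byte 2: 0x37
Byte 2: 0xEC
0x37 XOR 0xEC = 0xDB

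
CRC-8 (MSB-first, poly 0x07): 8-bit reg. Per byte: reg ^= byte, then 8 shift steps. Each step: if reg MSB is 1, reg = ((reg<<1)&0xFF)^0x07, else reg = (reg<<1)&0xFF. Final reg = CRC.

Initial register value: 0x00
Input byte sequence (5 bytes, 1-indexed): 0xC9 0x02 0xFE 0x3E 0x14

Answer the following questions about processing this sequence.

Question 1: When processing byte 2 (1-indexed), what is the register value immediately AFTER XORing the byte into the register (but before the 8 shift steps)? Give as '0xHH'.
Answer: 0x73

Derivation:
Register before byte 2: 0x71
Byte 2: 0x02
0x71 XOR 0x02 = 0x73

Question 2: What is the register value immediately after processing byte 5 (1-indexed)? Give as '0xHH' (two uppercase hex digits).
After byte 1 (0xC9): reg=0x71
After byte 2 (0x02): reg=0x5E
After byte 3 (0xFE): reg=0x69
After byte 4 (0x3E): reg=0xA2
After byte 5 (0x14): reg=0x0B

Answer: 0x0B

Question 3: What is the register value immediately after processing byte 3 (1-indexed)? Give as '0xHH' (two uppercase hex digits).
After byte 1 (0xC9): reg=0x71
After byte 2 (0x02): reg=0x5E
After byte 3 (0xFE): reg=0x69

Answer: 0x69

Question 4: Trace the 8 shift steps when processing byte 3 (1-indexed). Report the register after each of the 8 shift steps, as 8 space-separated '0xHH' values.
Answer: 0x47 0x8E 0x1B 0x36 0x6C 0xD8 0xB7 0x69

Derivation:
After byte 1 (0xC9): reg=0x71
After byte 2 (0x02): reg=0x5E
Register before byte 3: 0x5E
After XOR with byte 0xFE: 0xA0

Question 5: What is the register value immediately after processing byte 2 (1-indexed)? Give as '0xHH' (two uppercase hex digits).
Answer: 0x5E

Derivation:
After byte 1 (0xC9): reg=0x71
After byte 2 (0x02): reg=0x5E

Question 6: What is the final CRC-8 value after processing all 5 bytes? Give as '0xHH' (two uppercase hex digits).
After byte 1 (0xC9): reg=0x71
After byte 2 (0x02): reg=0x5E
After byte 3 (0xFE): reg=0x69
After byte 4 (0x3E): reg=0xA2
After byte 5 (0x14): reg=0x0B

Answer: 0x0B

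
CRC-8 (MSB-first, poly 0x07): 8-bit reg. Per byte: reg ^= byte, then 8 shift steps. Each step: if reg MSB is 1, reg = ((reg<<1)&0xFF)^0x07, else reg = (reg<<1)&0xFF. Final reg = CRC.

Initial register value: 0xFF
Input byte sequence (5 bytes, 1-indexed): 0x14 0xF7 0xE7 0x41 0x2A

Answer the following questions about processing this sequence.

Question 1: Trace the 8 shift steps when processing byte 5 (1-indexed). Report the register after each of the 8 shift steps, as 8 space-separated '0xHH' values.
After byte 1 (0x14): reg=0x9F
After byte 2 (0xF7): reg=0x1F
After byte 3 (0xE7): reg=0xE6
After byte 4 (0x41): reg=0x7C
Register before byte 5: 0x7C
After XOR with byte 0x2A: 0x56

Answer: 0xAC 0x5F 0xBE 0x7B 0xF6 0xEB 0xD1 0xA5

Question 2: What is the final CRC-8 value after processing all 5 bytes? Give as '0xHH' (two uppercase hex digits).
After byte 1 (0x14): reg=0x9F
After byte 2 (0xF7): reg=0x1F
After byte 3 (0xE7): reg=0xE6
After byte 4 (0x41): reg=0x7C
After byte 5 (0x2A): reg=0xA5

Answer: 0xA5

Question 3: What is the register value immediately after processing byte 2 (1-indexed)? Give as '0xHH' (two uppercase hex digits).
Answer: 0x1F

Derivation:
After byte 1 (0x14): reg=0x9F
After byte 2 (0xF7): reg=0x1F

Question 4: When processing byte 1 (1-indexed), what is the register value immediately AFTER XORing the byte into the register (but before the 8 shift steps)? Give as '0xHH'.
Answer: 0xEB

Derivation:
Register before byte 1: 0xFF
Byte 1: 0x14
0xFF XOR 0x14 = 0xEB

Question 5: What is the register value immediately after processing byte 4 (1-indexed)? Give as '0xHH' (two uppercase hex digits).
Answer: 0x7C

Derivation:
After byte 1 (0x14): reg=0x9F
After byte 2 (0xF7): reg=0x1F
After byte 3 (0xE7): reg=0xE6
After byte 4 (0x41): reg=0x7C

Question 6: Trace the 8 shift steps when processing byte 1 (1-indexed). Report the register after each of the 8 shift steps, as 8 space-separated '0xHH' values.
Register before byte 1: 0xFF
After XOR with byte 0x14: 0xEB

Answer: 0xD1 0xA5 0x4D 0x9A 0x33 0x66 0xCC 0x9F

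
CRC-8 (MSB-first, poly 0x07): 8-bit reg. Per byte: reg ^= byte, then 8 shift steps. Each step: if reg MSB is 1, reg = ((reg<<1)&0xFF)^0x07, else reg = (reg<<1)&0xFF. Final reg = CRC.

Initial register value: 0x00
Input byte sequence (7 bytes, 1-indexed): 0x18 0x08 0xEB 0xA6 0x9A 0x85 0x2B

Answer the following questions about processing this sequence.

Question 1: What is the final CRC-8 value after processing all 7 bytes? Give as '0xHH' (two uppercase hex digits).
Answer: 0x71

Derivation:
After byte 1 (0x18): reg=0x48
After byte 2 (0x08): reg=0xC7
After byte 3 (0xEB): reg=0xC4
After byte 4 (0xA6): reg=0x29
After byte 5 (0x9A): reg=0x10
After byte 6 (0x85): reg=0xE2
After byte 7 (0x2B): reg=0x71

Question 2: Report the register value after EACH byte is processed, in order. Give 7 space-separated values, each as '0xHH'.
0x48 0xC7 0xC4 0x29 0x10 0xE2 0x71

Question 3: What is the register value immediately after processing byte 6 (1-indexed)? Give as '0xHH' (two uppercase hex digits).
After byte 1 (0x18): reg=0x48
After byte 2 (0x08): reg=0xC7
After byte 3 (0xEB): reg=0xC4
After byte 4 (0xA6): reg=0x29
After byte 5 (0x9A): reg=0x10
After byte 6 (0x85): reg=0xE2

Answer: 0xE2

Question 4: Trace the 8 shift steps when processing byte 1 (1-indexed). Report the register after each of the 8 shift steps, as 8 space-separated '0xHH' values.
Answer: 0x30 0x60 0xC0 0x87 0x09 0x12 0x24 0x48

Derivation:
Register before byte 1: 0x00
After XOR with byte 0x18: 0x18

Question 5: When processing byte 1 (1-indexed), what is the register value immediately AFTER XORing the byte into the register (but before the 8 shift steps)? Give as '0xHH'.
Register before byte 1: 0x00
Byte 1: 0x18
0x00 XOR 0x18 = 0x18

Answer: 0x18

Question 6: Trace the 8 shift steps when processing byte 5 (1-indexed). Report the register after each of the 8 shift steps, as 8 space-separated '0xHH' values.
Answer: 0x61 0xC2 0x83 0x01 0x02 0x04 0x08 0x10

Derivation:
After byte 1 (0x18): reg=0x48
After byte 2 (0x08): reg=0xC7
After byte 3 (0xEB): reg=0xC4
After byte 4 (0xA6): reg=0x29
Register before byte 5: 0x29
After XOR with byte 0x9A: 0xB3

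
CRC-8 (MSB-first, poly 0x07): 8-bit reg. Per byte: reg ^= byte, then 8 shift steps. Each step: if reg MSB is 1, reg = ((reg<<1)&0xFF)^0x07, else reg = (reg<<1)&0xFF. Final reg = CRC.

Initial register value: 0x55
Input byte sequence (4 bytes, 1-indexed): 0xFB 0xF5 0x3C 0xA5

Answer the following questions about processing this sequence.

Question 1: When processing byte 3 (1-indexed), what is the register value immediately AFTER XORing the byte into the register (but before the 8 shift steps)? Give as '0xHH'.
Register before byte 3: 0x0B
Byte 3: 0x3C
0x0B XOR 0x3C = 0x37

Answer: 0x37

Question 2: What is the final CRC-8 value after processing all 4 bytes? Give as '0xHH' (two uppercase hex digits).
Answer: 0xE0

Derivation:
After byte 1 (0xFB): reg=0x43
After byte 2 (0xF5): reg=0x0B
After byte 3 (0x3C): reg=0x85
After byte 4 (0xA5): reg=0xE0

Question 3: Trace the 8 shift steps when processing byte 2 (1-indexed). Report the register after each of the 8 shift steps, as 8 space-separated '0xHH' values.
After byte 1 (0xFB): reg=0x43
Register before byte 2: 0x43
After XOR with byte 0xF5: 0xB6

Answer: 0x6B 0xD6 0xAB 0x51 0xA2 0x43 0x86 0x0B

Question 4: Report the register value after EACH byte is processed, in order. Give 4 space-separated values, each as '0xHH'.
0x43 0x0B 0x85 0xE0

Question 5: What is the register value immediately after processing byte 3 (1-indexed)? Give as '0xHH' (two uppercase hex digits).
After byte 1 (0xFB): reg=0x43
After byte 2 (0xF5): reg=0x0B
After byte 3 (0x3C): reg=0x85

Answer: 0x85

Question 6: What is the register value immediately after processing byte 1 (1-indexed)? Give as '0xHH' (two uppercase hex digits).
Answer: 0x43

Derivation:
After byte 1 (0xFB): reg=0x43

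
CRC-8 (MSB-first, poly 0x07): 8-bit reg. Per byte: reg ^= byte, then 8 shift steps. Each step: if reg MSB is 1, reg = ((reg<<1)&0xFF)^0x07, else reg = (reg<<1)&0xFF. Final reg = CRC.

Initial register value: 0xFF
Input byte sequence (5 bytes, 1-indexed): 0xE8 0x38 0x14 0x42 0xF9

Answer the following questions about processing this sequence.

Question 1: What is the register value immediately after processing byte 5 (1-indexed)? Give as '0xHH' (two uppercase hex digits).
After byte 1 (0xE8): reg=0x65
After byte 2 (0x38): reg=0x94
After byte 3 (0x14): reg=0x89
After byte 4 (0x42): reg=0x7F
After byte 5 (0xF9): reg=0x9B

Answer: 0x9B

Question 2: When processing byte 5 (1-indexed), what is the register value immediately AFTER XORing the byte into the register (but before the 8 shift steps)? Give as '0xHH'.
Answer: 0x86

Derivation:
Register before byte 5: 0x7F
Byte 5: 0xF9
0x7F XOR 0xF9 = 0x86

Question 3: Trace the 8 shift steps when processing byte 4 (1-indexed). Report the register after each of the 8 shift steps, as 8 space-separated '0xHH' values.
Answer: 0x91 0x25 0x4A 0x94 0x2F 0x5E 0xBC 0x7F

Derivation:
After byte 1 (0xE8): reg=0x65
After byte 2 (0x38): reg=0x94
After byte 3 (0x14): reg=0x89
Register before byte 4: 0x89
After XOR with byte 0x42: 0xCB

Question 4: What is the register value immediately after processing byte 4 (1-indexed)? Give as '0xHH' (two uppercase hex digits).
After byte 1 (0xE8): reg=0x65
After byte 2 (0x38): reg=0x94
After byte 3 (0x14): reg=0x89
After byte 4 (0x42): reg=0x7F

Answer: 0x7F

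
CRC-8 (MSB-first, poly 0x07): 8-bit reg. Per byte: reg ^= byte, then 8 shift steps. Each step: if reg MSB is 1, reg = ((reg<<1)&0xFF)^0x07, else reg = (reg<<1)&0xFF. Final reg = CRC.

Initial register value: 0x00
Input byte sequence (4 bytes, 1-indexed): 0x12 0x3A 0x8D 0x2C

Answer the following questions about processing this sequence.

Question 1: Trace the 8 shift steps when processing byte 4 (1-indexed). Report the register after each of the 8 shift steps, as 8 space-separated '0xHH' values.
After byte 1 (0x12): reg=0x7E
After byte 2 (0x3A): reg=0xDB
After byte 3 (0x8D): reg=0xA5
Register before byte 4: 0xA5
After XOR with byte 0x2C: 0x89

Answer: 0x15 0x2A 0x54 0xA8 0x57 0xAE 0x5B 0xB6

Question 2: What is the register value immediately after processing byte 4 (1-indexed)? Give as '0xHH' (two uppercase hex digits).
Answer: 0xB6

Derivation:
After byte 1 (0x12): reg=0x7E
After byte 2 (0x3A): reg=0xDB
After byte 3 (0x8D): reg=0xA5
After byte 4 (0x2C): reg=0xB6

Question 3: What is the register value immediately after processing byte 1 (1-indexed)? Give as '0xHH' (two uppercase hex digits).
Answer: 0x7E

Derivation:
After byte 1 (0x12): reg=0x7E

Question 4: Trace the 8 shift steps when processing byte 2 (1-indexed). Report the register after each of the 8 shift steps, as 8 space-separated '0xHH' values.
Answer: 0x88 0x17 0x2E 0x5C 0xB8 0x77 0xEE 0xDB

Derivation:
After byte 1 (0x12): reg=0x7E
Register before byte 2: 0x7E
After XOR with byte 0x3A: 0x44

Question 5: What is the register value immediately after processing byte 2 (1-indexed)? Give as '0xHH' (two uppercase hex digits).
Answer: 0xDB

Derivation:
After byte 1 (0x12): reg=0x7E
After byte 2 (0x3A): reg=0xDB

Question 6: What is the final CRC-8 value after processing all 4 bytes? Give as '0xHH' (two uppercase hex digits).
After byte 1 (0x12): reg=0x7E
After byte 2 (0x3A): reg=0xDB
After byte 3 (0x8D): reg=0xA5
After byte 4 (0x2C): reg=0xB6

Answer: 0xB6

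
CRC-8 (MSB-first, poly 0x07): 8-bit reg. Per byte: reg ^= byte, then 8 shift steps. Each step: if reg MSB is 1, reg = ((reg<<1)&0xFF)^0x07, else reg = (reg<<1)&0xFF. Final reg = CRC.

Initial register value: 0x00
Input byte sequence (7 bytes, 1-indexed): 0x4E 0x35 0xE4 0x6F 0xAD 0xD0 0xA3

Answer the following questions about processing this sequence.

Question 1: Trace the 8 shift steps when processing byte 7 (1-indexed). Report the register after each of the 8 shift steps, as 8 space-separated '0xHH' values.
After byte 1 (0x4E): reg=0xED
After byte 2 (0x35): reg=0x06
After byte 3 (0xE4): reg=0xA0
After byte 4 (0x6F): reg=0x63
After byte 5 (0xAD): reg=0x64
After byte 6 (0xD0): reg=0x05
Register before byte 7: 0x05
After XOR with byte 0xA3: 0xA6

Answer: 0x4B 0x96 0x2B 0x56 0xAC 0x5F 0xBE 0x7B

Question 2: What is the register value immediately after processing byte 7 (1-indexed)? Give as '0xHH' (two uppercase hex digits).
After byte 1 (0x4E): reg=0xED
After byte 2 (0x35): reg=0x06
After byte 3 (0xE4): reg=0xA0
After byte 4 (0x6F): reg=0x63
After byte 5 (0xAD): reg=0x64
After byte 6 (0xD0): reg=0x05
After byte 7 (0xA3): reg=0x7B

Answer: 0x7B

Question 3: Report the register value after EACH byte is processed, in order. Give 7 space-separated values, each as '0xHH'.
0xED 0x06 0xA0 0x63 0x64 0x05 0x7B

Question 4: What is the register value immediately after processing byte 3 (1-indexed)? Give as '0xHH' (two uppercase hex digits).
After byte 1 (0x4E): reg=0xED
After byte 2 (0x35): reg=0x06
After byte 3 (0xE4): reg=0xA0

Answer: 0xA0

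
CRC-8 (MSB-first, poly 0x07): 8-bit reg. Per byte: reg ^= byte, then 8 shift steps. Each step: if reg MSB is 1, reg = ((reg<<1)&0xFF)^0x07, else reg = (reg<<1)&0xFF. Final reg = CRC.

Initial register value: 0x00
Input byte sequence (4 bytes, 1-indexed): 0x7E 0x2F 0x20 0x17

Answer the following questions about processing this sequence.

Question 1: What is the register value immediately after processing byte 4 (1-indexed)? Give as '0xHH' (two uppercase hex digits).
Answer: 0x39

Derivation:
After byte 1 (0x7E): reg=0x7D
After byte 2 (0x2F): reg=0xB9
After byte 3 (0x20): reg=0xC6
After byte 4 (0x17): reg=0x39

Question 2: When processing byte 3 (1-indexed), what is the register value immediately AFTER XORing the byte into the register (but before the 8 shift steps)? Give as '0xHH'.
Register before byte 3: 0xB9
Byte 3: 0x20
0xB9 XOR 0x20 = 0x99

Answer: 0x99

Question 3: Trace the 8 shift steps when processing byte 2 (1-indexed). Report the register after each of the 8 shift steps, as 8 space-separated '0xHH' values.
After byte 1 (0x7E): reg=0x7D
Register before byte 2: 0x7D
After XOR with byte 0x2F: 0x52

Answer: 0xA4 0x4F 0x9E 0x3B 0x76 0xEC 0xDF 0xB9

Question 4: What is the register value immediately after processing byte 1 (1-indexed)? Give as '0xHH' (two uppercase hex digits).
Answer: 0x7D

Derivation:
After byte 1 (0x7E): reg=0x7D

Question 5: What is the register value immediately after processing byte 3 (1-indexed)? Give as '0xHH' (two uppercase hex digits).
After byte 1 (0x7E): reg=0x7D
After byte 2 (0x2F): reg=0xB9
After byte 3 (0x20): reg=0xC6

Answer: 0xC6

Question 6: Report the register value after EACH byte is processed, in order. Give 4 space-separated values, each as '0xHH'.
0x7D 0xB9 0xC6 0x39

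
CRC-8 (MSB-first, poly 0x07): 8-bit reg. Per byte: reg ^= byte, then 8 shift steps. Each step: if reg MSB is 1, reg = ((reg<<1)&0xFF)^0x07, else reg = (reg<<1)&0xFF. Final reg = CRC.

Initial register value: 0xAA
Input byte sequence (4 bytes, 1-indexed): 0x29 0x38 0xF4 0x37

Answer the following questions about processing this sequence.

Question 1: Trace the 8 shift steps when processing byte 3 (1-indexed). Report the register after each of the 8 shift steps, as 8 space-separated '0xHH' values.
After byte 1 (0x29): reg=0x80
After byte 2 (0x38): reg=0x21
Register before byte 3: 0x21
After XOR with byte 0xF4: 0xD5

Answer: 0xAD 0x5D 0xBA 0x73 0xE6 0xCB 0x91 0x25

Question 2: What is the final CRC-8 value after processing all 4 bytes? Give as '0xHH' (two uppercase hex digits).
Answer: 0x7E

Derivation:
After byte 1 (0x29): reg=0x80
After byte 2 (0x38): reg=0x21
After byte 3 (0xF4): reg=0x25
After byte 4 (0x37): reg=0x7E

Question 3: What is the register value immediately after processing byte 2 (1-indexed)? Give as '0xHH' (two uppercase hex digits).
After byte 1 (0x29): reg=0x80
After byte 2 (0x38): reg=0x21

Answer: 0x21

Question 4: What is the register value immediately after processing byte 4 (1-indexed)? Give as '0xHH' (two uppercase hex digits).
After byte 1 (0x29): reg=0x80
After byte 2 (0x38): reg=0x21
After byte 3 (0xF4): reg=0x25
After byte 4 (0x37): reg=0x7E

Answer: 0x7E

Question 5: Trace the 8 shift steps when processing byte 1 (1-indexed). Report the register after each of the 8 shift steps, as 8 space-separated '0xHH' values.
Register before byte 1: 0xAA
After XOR with byte 0x29: 0x83

Answer: 0x01 0x02 0x04 0x08 0x10 0x20 0x40 0x80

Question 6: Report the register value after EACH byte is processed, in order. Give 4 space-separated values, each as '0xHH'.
0x80 0x21 0x25 0x7E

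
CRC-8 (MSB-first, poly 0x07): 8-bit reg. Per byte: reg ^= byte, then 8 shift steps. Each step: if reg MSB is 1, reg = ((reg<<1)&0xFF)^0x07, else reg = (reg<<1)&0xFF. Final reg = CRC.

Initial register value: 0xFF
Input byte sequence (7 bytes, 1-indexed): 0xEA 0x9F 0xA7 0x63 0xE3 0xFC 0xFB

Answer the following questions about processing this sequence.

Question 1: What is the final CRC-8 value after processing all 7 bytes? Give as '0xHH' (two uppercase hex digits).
After byte 1 (0xEA): reg=0x6B
After byte 2 (0x9F): reg=0xC2
After byte 3 (0xA7): reg=0x3C
After byte 4 (0x63): reg=0x9A
After byte 5 (0xE3): reg=0x68
After byte 6 (0xFC): reg=0xE5
After byte 7 (0xFB): reg=0x5A

Answer: 0x5A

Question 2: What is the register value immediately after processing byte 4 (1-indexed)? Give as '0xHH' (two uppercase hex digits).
Answer: 0x9A

Derivation:
After byte 1 (0xEA): reg=0x6B
After byte 2 (0x9F): reg=0xC2
After byte 3 (0xA7): reg=0x3C
After byte 4 (0x63): reg=0x9A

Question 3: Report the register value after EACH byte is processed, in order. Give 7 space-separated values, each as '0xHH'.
0x6B 0xC2 0x3C 0x9A 0x68 0xE5 0x5A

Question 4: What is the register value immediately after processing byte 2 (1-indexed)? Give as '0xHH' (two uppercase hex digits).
Answer: 0xC2

Derivation:
After byte 1 (0xEA): reg=0x6B
After byte 2 (0x9F): reg=0xC2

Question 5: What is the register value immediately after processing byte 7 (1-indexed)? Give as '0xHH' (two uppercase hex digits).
Answer: 0x5A

Derivation:
After byte 1 (0xEA): reg=0x6B
After byte 2 (0x9F): reg=0xC2
After byte 3 (0xA7): reg=0x3C
After byte 4 (0x63): reg=0x9A
After byte 5 (0xE3): reg=0x68
After byte 6 (0xFC): reg=0xE5
After byte 7 (0xFB): reg=0x5A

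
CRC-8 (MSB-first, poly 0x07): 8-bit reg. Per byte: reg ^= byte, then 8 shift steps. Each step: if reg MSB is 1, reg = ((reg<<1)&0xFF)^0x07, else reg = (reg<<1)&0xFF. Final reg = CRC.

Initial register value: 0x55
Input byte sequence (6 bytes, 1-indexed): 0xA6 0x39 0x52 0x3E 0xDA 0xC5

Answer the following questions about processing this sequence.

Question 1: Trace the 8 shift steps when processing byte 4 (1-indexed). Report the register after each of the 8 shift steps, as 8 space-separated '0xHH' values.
After byte 1 (0xA6): reg=0xD7
After byte 2 (0x39): reg=0x84
After byte 3 (0x52): reg=0x2C
Register before byte 4: 0x2C
After XOR with byte 0x3E: 0x12

Answer: 0x24 0x48 0x90 0x27 0x4E 0x9C 0x3F 0x7E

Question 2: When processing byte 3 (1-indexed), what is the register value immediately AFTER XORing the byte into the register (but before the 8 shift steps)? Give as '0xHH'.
Answer: 0xD6

Derivation:
Register before byte 3: 0x84
Byte 3: 0x52
0x84 XOR 0x52 = 0xD6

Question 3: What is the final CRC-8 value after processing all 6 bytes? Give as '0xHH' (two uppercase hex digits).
After byte 1 (0xA6): reg=0xD7
After byte 2 (0x39): reg=0x84
After byte 3 (0x52): reg=0x2C
After byte 4 (0x3E): reg=0x7E
After byte 5 (0xDA): reg=0x75
After byte 6 (0xC5): reg=0x19

Answer: 0x19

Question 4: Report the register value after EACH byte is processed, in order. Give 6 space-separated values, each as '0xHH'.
0xD7 0x84 0x2C 0x7E 0x75 0x19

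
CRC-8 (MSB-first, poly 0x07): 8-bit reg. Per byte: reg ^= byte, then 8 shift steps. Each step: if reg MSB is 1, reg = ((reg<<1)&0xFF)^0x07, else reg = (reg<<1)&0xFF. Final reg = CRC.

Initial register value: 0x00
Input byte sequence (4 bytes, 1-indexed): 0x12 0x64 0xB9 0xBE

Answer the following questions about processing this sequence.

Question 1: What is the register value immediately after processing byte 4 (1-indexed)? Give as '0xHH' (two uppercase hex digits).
Answer: 0xE4

Derivation:
After byte 1 (0x12): reg=0x7E
After byte 2 (0x64): reg=0x46
After byte 3 (0xB9): reg=0xF3
After byte 4 (0xBE): reg=0xE4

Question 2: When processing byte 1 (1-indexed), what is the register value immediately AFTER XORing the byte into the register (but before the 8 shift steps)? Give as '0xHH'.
Answer: 0x12

Derivation:
Register before byte 1: 0x00
Byte 1: 0x12
0x00 XOR 0x12 = 0x12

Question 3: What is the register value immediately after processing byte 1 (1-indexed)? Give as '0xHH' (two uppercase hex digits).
Answer: 0x7E

Derivation:
After byte 1 (0x12): reg=0x7E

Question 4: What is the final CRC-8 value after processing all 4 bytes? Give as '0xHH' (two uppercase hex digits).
After byte 1 (0x12): reg=0x7E
After byte 2 (0x64): reg=0x46
After byte 3 (0xB9): reg=0xF3
After byte 4 (0xBE): reg=0xE4

Answer: 0xE4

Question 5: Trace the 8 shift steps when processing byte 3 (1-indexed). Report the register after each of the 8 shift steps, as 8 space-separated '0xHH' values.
After byte 1 (0x12): reg=0x7E
After byte 2 (0x64): reg=0x46
Register before byte 3: 0x46
After XOR with byte 0xB9: 0xFF

Answer: 0xF9 0xF5 0xED 0xDD 0xBD 0x7D 0xFA 0xF3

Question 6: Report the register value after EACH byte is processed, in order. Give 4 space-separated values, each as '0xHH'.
0x7E 0x46 0xF3 0xE4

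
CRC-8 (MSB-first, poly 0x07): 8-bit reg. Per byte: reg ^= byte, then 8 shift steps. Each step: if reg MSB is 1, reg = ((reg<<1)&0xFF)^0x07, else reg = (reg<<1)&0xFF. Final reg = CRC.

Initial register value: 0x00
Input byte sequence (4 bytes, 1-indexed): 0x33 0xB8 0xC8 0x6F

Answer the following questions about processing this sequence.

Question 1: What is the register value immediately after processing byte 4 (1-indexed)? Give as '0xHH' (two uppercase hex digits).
After byte 1 (0x33): reg=0x99
After byte 2 (0xB8): reg=0xE7
After byte 3 (0xC8): reg=0xCD
After byte 4 (0x6F): reg=0x67

Answer: 0x67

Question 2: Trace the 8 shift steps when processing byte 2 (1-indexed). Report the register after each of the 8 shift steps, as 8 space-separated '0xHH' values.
Answer: 0x42 0x84 0x0F 0x1E 0x3C 0x78 0xF0 0xE7

Derivation:
After byte 1 (0x33): reg=0x99
Register before byte 2: 0x99
After XOR with byte 0xB8: 0x21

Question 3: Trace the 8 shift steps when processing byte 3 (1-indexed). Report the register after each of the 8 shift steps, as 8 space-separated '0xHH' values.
After byte 1 (0x33): reg=0x99
After byte 2 (0xB8): reg=0xE7
Register before byte 3: 0xE7
After XOR with byte 0xC8: 0x2F

Answer: 0x5E 0xBC 0x7F 0xFE 0xFB 0xF1 0xE5 0xCD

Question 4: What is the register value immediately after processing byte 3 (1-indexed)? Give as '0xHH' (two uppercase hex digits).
After byte 1 (0x33): reg=0x99
After byte 2 (0xB8): reg=0xE7
After byte 3 (0xC8): reg=0xCD

Answer: 0xCD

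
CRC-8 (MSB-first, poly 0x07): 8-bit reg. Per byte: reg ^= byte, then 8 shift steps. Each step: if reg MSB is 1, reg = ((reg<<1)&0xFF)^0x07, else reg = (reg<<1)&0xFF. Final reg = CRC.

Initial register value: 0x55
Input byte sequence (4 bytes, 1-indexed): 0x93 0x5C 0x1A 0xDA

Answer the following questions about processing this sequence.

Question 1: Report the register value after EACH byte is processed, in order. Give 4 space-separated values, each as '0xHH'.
0x5C 0x00 0x46 0xDD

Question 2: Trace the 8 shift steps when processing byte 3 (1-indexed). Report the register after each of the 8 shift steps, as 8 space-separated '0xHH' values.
After byte 1 (0x93): reg=0x5C
After byte 2 (0x5C): reg=0x00
Register before byte 3: 0x00
After XOR with byte 0x1A: 0x1A

Answer: 0x34 0x68 0xD0 0xA7 0x49 0x92 0x23 0x46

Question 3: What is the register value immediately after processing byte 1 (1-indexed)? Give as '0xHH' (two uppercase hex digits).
Answer: 0x5C

Derivation:
After byte 1 (0x93): reg=0x5C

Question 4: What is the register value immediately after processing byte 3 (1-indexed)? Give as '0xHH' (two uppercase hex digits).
Answer: 0x46

Derivation:
After byte 1 (0x93): reg=0x5C
After byte 2 (0x5C): reg=0x00
After byte 3 (0x1A): reg=0x46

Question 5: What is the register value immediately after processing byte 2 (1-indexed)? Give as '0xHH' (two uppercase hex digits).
Answer: 0x00

Derivation:
After byte 1 (0x93): reg=0x5C
After byte 2 (0x5C): reg=0x00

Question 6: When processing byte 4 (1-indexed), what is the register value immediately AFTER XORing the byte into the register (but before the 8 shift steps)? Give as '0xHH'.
Answer: 0x9C

Derivation:
Register before byte 4: 0x46
Byte 4: 0xDA
0x46 XOR 0xDA = 0x9C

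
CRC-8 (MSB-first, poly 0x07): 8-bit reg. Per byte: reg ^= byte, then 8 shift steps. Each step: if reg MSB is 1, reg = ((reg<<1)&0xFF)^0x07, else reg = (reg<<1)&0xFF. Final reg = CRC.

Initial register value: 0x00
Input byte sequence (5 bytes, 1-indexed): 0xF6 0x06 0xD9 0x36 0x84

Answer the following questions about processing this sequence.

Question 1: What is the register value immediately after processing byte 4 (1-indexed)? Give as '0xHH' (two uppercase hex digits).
After byte 1 (0xF6): reg=0xCC
After byte 2 (0x06): reg=0x78
After byte 3 (0xD9): reg=0x6E
After byte 4 (0x36): reg=0x8F

Answer: 0x8F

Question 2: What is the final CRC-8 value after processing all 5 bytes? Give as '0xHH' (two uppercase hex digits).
After byte 1 (0xF6): reg=0xCC
After byte 2 (0x06): reg=0x78
After byte 3 (0xD9): reg=0x6E
After byte 4 (0x36): reg=0x8F
After byte 5 (0x84): reg=0x31

Answer: 0x31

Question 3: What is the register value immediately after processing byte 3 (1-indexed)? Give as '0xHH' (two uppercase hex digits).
After byte 1 (0xF6): reg=0xCC
After byte 2 (0x06): reg=0x78
After byte 3 (0xD9): reg=0x6E

Answer: 0x6E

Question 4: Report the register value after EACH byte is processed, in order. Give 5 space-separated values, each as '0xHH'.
0xCC 0x78 0x6E 0x8F 0x31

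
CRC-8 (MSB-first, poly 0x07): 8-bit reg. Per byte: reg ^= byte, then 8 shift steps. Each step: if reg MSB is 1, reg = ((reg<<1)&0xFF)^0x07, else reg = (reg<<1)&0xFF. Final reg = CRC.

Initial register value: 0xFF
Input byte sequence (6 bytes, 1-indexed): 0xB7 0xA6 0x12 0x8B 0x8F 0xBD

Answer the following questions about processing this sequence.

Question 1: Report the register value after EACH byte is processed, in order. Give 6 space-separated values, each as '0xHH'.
0xFF 0x88 0xCF 0xDB 0xAB 0x62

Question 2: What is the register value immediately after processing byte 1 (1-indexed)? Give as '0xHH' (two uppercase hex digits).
After byte 1 (0xB7): reg=0xFF

Answer: 0xFF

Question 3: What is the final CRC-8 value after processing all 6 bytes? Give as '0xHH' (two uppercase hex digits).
After byte 1 (0xB7): reg=0xFF
After byte 2 (0xA6): reg=0x88
After byte 3 (0x12): reg=0xCF
After byte 4 (0x8B): reg=0xDB
After byte 5 (0x8F): reg=0xAB
After byte 6 (0xBD): reg=0x62

Answer: 0x62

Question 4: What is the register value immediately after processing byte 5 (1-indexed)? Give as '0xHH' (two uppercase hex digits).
After byte 1 (0xB7): reg=0xFF
After byte 2 (0xA6): reg=0x88
After byte 3 (0x12): reg=0xCF
After byte 4 (0x8B): reg=0xDB
After byte 5 (0x8F): reg=0xAB

Answer: 0xAB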